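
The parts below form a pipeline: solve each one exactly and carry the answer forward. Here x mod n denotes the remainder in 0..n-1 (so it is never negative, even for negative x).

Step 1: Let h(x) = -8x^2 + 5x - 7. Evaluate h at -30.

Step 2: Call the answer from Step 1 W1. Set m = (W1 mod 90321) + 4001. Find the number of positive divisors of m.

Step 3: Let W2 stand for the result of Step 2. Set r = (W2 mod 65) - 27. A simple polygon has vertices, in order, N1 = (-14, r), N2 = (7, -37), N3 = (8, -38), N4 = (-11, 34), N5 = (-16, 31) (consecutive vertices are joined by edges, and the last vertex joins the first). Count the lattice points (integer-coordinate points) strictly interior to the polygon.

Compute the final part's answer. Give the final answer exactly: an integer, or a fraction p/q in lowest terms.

779

Step 1: -8*(-30)^2 + 5*(-30)^1 - 7 = (-7200) + (-150) + (-7) = -7357; answer -7357
Step 2: W1 = -7357; m = 86965; 86965 = 5 * 17393; number of divisors = (1+1) * (1+1) = 4; answer 4
Step 3: W2 = 4; r = -23; cross terms: (-14*-37 - 7*-23)=679, (7*-38 - 8*-37)=30, (8*34 - -11*-38)=-146, (-11*31 - -16*34)=203, (-16*-23 - -14*31)=802; twice the area = |1568| = 1568; area = 784; boundary points = 7 + 1 + 1 + 1 + 2 = 12; strictly interior points = area - boundary/2 + 1 = 779; answer 779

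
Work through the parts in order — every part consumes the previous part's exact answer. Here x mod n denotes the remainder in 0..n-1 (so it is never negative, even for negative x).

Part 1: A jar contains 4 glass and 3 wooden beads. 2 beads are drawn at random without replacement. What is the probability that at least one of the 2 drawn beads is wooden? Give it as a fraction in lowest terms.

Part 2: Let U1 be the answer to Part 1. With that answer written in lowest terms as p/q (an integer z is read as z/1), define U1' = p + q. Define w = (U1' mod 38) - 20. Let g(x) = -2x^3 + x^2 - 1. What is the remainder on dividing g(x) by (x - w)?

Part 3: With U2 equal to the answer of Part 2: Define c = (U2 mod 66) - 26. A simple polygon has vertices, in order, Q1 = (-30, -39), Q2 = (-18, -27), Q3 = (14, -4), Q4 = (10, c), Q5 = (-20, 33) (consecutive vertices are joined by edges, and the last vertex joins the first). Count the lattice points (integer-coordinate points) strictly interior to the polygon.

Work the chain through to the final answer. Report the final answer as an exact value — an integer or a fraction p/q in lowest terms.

1426

Part 1: total draws C(7,2) = 21; complement C(4,2) = 6; favorable 21 - 6 = 15; P = 5/7; answer 5/7
Part 2: U1 = 5/7; threaded value p + q = 12; w = -8; remainder = value at the root: -2*(-8)^3 + 1*(-8)^2 - 1 = (1024) + (64) + (-1) = 1087; answer 1087
Part 3: U2 = 1087; c = 5; cross terms: (-30*-27 - -18*-39)=108, (-18*-4 - 14*-27)=450, (14*5 - 10*-4)=110, (10*33 - -20*5)=430, (-20*-39 - -30*33)=1770; twice the area = |2868| = 2868; area = 1434; boundary points = 12 + 1 + 1 + 2 + 2 = 18; strictly interior points = area - boundary/2 + 1 = 1426; answer 1426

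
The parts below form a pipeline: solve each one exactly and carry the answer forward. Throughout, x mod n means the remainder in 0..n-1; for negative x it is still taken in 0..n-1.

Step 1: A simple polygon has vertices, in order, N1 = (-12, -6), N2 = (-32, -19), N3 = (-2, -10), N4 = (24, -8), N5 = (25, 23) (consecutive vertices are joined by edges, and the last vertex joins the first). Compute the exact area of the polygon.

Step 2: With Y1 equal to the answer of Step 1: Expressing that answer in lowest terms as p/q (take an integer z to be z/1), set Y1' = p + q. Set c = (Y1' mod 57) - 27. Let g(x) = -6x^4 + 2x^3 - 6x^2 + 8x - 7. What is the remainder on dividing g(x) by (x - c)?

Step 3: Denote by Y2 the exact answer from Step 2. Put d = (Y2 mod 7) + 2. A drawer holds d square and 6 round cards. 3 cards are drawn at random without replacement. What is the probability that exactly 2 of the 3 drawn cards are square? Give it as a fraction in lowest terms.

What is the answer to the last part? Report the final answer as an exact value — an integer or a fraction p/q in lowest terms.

Step 1: cross terms: (-12*-19 - -32*-6)=36, (-32*-10 - -2*-19)=282, (-2*-8 - 24*-10)=256, (24*23 - 25*-8)=752, (25*-6 - -12*23)=126; twice the area = |1452| = 1452; area = 726; answer 726
Step 2: Y1 = 726; threaded value p + q = 727; c = 16; remainder = value at the root: -6*(16)^4 + 2*(16)^3 - 6*(16)^2 + 8*(16)^1 - 7 = (-393216) + (8192) + (-1536) + (128) + (-7) = -386439; answer -386439
Step 3: Y2 = -386439; d = 5; total draws C(11,3) = 165; favorable C(5,2)*C(6,1) = 60; P = 4/11; answer 4/11

4/11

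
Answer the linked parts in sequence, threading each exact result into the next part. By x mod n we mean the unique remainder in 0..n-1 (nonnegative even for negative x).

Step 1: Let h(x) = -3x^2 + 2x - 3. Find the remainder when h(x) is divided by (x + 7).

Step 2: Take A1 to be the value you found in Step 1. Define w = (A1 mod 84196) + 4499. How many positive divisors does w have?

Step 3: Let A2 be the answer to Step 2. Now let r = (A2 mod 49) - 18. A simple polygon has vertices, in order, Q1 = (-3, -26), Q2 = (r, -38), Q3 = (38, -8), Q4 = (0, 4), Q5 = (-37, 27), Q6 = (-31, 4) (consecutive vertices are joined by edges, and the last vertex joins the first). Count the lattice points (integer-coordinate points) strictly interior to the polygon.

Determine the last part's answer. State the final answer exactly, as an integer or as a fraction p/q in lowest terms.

Step 1: remainder = value at the root: -3*(-7)^2 + 2*(-7)^1 - 3 = (-147) + (-14) + (-3) = -164; answer -164
Step 2: A1 = -164; w = 88531; 88531 = 223 * 397; number of divisors = (1+1) * (1+1) = 4; answer 4
Step 3: A2 = 4; r = -14; cross terms: (-3*-38 - -14*-26)=-250, (-14*-8 - 38*-38)=1556, (38*4 - 0*-8)=152, (0*27 - -37*4)=148, (-37*4 - -31*27)=689, (-31*-26 - -3*4)=818; twice the area = |3113| = 3113; area = 3113/2; boundary points = 1 + 2 + 2 + 1 + 1 + 2 = 9; strictly interior points = area - boundary/2 + 1 = 1553; answer 1553

1553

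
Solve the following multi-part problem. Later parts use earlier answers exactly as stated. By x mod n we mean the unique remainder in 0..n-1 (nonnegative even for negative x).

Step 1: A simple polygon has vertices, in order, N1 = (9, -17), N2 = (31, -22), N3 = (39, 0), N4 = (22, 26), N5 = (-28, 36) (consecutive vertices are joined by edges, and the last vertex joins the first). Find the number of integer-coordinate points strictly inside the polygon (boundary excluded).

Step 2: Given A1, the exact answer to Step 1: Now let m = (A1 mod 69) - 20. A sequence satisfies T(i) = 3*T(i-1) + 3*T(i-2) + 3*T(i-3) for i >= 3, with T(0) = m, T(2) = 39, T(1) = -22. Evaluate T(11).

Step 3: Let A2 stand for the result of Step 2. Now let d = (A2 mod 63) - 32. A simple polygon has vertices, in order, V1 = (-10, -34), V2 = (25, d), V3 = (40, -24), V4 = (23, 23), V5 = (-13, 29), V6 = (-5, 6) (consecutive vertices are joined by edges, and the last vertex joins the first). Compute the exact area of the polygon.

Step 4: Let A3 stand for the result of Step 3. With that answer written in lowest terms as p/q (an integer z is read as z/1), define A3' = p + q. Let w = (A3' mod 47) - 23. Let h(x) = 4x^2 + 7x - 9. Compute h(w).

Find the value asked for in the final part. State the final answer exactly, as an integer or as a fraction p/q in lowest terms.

-7

Step 1: cross terms: (9*-22 - 31*-17)=329, (31*0 - 39*-22)=858, (39*26 - 22*0)=1014, (22*36 - -28*26)=1520, (-28*-17 - 9*36)=152; twice the area = |3873| = 3873; area = 3873/2; boundary points = 1 + 2 + 1 + 10 + 1 = 15; strictly interior points = area - boundary/2 + 1 = 1930; answer 1930
Step 2: A1 = 1930; m = 47; T(3) = 3*(39) + 3*(-22) + 3*(47) = 192; iterating: T(3)=192, T(4)=627, T(5)=2574, T(6)=10179, T(7)=40140, T(8)=158679, T(9)=626994, T(10)=2477439, T(11)=9789336; answer 9789336
Step 3: A2 = 9789336; d = -14; cross terms: (-10*-14 - 25*-34)=990, (25*-24 - 40*-14)=-40, (40*23 - 23*-24)=1472, (23*29 - -13*23)=966, (-13*6 - -5*29)=67, (-5*-34 - -10*6)=230; twice the area = |3685| = 3685; area = 3685/2; answer 3685/2
Step 4: A3 = 3685/2; threaded value p + q = 3687; w = -2; 4*(-2)^2 + 7*(-2)^1 - 9 = (16) + (-14) + (-9) = -7; answer -7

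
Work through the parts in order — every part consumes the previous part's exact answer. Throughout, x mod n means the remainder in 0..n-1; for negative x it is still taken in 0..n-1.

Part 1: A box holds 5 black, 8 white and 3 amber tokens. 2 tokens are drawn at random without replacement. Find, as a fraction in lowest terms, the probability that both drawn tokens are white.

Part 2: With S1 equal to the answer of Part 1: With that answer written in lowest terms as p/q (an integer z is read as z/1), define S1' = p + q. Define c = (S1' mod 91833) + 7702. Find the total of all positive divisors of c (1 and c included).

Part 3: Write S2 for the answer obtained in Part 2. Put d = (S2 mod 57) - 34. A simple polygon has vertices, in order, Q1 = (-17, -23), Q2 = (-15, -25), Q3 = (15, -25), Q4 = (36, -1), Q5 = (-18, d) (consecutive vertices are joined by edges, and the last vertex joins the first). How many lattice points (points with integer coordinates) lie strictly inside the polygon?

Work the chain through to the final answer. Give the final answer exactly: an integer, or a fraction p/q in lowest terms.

1567

Part 1: total draws C(16,2) = 120; favorable C(8,2) = 28; P = 7/30; answer 7/30
Part 2: S1 = 7/30; threaded value p + q = 37; c = 7739; 7739 = 71 * 109; sigma = (1 + 71) * (1 + 109) = 72 * 110 = 7920; answer 7920
Part 3: S2 = 7920; d = 20; cross terms: (-17*-25 - -15*-23)=80, (-15*-25 - 15*-25)=750, (15*-1 - 36*-25)=885, (36*20 - -18*-1)=702, (-18*-23 - -17*20)=754; twice the area = |3171| = 3171; area = 3171/2; boundary points = 2 + 30 + 3 + 3 + 1 = 39; strictly interior points = area - boundary/2 + 1 = 1567; answer 1567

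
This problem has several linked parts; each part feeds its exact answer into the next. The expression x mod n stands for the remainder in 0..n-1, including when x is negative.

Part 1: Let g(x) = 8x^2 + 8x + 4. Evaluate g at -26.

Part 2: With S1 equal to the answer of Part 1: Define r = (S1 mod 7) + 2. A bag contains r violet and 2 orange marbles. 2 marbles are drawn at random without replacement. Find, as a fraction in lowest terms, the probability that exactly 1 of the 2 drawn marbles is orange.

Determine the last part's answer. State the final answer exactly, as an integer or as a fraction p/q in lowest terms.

10/21

Part 1: 8*(-26)^2 + 8*(-26)^1 + 4 = (5408) + (-208) + (4) = 5204; answer 5204
Part 2: S1 = 5204; r = 5; total draws C(7,2) = 21; favorable C(2,1)*C(5,1) = 10; P = 10/21; answer 10/21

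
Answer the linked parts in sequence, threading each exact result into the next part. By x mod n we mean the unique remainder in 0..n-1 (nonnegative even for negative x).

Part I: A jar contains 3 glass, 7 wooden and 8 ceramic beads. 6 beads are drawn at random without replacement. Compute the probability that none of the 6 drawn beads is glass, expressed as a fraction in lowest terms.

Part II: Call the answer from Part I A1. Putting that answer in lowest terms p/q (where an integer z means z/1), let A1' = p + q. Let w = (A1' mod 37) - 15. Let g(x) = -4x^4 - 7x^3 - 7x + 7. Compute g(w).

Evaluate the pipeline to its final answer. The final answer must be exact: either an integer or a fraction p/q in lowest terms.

-178763

Part I: total draws C(18,6) = 18564; favorable C(15,6) = 5005; P = 55/204; answer 55/204
Part II: A1 = 55/204; threaded value p + q = 259; w = -15; -4*(-15)^4 - 7*(-15)^3 - 7*(-15)^1 + 7 = (-202500) + (23625) + (105) + (7) = -178763; answer -178763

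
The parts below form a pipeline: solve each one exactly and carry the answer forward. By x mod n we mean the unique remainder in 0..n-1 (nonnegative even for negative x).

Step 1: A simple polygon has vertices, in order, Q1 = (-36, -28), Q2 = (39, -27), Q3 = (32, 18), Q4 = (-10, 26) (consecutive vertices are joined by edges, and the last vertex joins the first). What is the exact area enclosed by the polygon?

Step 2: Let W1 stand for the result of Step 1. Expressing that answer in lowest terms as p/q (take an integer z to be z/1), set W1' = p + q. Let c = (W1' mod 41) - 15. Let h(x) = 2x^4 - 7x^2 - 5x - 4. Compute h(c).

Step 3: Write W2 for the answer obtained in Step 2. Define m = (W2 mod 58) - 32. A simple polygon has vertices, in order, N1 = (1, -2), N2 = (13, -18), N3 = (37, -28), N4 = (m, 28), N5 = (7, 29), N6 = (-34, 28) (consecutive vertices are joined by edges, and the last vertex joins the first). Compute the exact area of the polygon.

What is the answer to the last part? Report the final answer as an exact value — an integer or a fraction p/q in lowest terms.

1072

Step 1: cross terms: (-36*-27 - 39*-28)=2064, (39*18 - 32*-27)=1566, (32*26 - -10*18)=1012, (-10*-28 - -36*26)=1216; twice the area = |5858| = 5858; area = 2929; answer 2929
Step 2: W1 = 2929; threaded value p + q = 2930; c = 4; 2*(4)^4 - 7*(4)^2 - 5*(4)^1 - 4 = (512) + (-112) + (-20) + (-4) = 376; answer 376
Step 3: W2 = 376; m = -4; cross terms: (1*-18 - 13*-2)=8, (13*-28 - 37*-18)=302, (37*28 - -4*-28)=924, (-4*29 - 7*28)=-312, (7*28 - -34*29)=1182, (-34*-2 - 1*28)=40; twice the area = |2144| = 2144; area = 1072; answer 1072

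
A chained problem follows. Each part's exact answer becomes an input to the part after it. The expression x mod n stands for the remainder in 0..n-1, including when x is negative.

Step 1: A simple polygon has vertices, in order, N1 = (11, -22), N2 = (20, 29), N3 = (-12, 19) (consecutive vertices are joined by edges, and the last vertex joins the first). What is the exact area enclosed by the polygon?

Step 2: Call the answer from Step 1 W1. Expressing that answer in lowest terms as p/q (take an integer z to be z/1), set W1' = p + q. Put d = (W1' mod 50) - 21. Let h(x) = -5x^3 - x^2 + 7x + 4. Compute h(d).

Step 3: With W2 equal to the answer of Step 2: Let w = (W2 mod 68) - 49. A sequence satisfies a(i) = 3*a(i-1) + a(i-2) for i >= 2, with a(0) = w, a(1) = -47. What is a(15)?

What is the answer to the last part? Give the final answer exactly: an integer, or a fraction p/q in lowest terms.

Step 1: cross terms: (11*29 - 20*-22)=759, (20*19 - -12*29)=728, (-12*-22 - 11*19)=55; twice the area = |1542| = 1542; area = 771; answer 771
Step 2: W1 = 771; threaded value p + q = 772; d = 1; -5*(1)^3 - 1*(1)^2 + 7*(1)^1 + 4 = (-5) + (-1) + (7) + (4) = 5; answer 5
Step 3: W2 = 5; w = -44; a(2) = 3*(-47) + 1*(-44) = -185; iterating: a(2)=-185, a(3)=-602, a(4)=-1991, a(5)=-6575, a(6)=-21716, a(7)=-71723, a(8)=-236885, a(9)=-782378, a(10)=-2584019, a(11)=-8534435, a(12)=-28187324, a(13)=-93096407, a(14)=-307476545, a(15)=-1015526042; answer -1015526042

-1015526042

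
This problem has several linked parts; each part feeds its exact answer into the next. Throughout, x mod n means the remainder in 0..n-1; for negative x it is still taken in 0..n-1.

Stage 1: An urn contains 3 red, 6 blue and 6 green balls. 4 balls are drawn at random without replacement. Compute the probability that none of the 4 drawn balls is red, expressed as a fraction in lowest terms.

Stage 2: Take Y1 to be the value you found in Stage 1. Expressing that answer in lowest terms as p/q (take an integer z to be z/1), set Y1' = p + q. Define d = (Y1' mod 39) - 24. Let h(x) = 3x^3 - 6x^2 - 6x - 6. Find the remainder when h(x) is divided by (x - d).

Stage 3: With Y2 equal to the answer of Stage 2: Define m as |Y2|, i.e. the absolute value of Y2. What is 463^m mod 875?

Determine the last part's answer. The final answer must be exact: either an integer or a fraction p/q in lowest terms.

Stage 1: total draws C(15,4) = 1365; favorable C(12,4) = 495; P = 33/91; answer 33/91
Stage 2: Y1 = 33/91; threaded value p + q = 124; d = -17; remainder = value at the root: 3*(-17)^3 - 6*(-17)^2 - 6*(-17)^1 - 6 = (-14739) + (-1734) + (102) + (-6) = -16377; answer -16377
Stage 3: Y2 = -16377; m = 16377; squarings mod 875: 463^1=463, 463^2=869, 463^4=36, 463^8=421, 463^16=491, 463^32=456, 463^64=561, 463^128=596, 463^256=841, 463^512=281, 463^1024=211, 463^2048=771, 463^4096=316, 463^8192=106; 463^16377 = 463^1 * 463^8 * 463^16 * 463^32 * 463^64 * 463^128 * 463^256 * 463^512 * 463^1024 * 463^2048 * 463^4096 * 463^8192 = 533 (mod 875); answer 533

533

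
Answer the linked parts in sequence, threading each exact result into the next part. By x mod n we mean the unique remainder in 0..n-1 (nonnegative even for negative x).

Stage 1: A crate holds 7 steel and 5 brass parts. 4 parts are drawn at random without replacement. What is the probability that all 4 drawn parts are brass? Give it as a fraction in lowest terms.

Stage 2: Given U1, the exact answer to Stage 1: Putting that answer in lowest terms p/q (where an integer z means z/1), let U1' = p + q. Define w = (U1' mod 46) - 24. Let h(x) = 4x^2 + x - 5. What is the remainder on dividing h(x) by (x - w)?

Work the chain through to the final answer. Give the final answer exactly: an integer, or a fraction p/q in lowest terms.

1003

Stage 1: total draws C(12,4) = 495; favorable C(5,4) = 5; P = 1/99; answer 1/99
Stage 2: U1 = 1/99; threaded value p + q = 100; w = -16; remainder = value at the root: 4*(-16)^2 + 1*(-16)^1 - 5 = (1024) + (-16) + (-5) = 1003; answer 1003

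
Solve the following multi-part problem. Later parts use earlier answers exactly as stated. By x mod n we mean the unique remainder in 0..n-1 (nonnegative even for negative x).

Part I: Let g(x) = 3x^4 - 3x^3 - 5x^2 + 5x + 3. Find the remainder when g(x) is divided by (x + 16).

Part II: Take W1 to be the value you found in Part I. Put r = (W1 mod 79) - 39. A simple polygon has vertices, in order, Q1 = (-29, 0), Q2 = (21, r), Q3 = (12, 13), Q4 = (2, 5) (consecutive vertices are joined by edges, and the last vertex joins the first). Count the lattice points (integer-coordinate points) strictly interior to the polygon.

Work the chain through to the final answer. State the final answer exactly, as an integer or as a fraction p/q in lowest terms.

901

Part I: remainder = value at the root: 3*(-16)^4 - 3*(-16)^3 - 5*(-16)^2 + 5*(-16)^1 + 3 = (196608) + (12288) + (-1280) + (-80) + (3) = 207539; answer 207539
Part II: W1 = 207539; r = -33; cross terms: (-29*-33 - 21*0)=957, (21*13 - 12*-33)=669, (12*5 - 2*13)=34, (2*0 - -29*5)=145; twice the area = |1805| = 1805; area = 1805/2; boundary points = 1 + 1 + 2 + 1 = 5; strictly interior points = area - boundary/2 + 1 = 901; answer 901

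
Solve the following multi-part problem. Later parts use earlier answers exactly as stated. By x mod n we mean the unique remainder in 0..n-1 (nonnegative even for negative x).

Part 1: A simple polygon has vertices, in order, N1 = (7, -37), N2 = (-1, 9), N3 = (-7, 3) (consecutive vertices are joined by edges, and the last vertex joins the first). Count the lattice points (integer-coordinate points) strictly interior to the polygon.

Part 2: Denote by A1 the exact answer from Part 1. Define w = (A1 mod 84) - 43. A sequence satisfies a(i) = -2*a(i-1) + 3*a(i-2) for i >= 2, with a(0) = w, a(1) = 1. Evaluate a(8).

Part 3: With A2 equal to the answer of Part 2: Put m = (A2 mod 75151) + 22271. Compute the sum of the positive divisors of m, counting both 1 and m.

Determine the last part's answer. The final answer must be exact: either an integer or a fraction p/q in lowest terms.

151632

Part 1: cross terms: (7*9 - -1*-37)=26, (-1*3 - -7*9)=60, (-7*-37 - 7*3)=238; twice the area = |324| = 324; area = 162; boundary points = 2 + 6 + 2 = 10; strictly interior points = area - boundary/2 + 1 = 158; answer 158
Part 2: A1 = 158; w = 31; a(2) = -2*(1) + 3*(31) = 91; iterating: a(2)=91, a(3)=-179, a(4)=631, a(5)=-1799, a(6)=5491, a(7)=-16379, a(8)=49231; answer 49231
Part 3: A2 = 49231; m = 71502; 71502 = 2 * 3 * 17 * 701; sigma = (1 + 2) * (1 + 3) * (1 + 17) * (1 + 701) = 3 * 4 * 18 * 702 = 151632; answer 151632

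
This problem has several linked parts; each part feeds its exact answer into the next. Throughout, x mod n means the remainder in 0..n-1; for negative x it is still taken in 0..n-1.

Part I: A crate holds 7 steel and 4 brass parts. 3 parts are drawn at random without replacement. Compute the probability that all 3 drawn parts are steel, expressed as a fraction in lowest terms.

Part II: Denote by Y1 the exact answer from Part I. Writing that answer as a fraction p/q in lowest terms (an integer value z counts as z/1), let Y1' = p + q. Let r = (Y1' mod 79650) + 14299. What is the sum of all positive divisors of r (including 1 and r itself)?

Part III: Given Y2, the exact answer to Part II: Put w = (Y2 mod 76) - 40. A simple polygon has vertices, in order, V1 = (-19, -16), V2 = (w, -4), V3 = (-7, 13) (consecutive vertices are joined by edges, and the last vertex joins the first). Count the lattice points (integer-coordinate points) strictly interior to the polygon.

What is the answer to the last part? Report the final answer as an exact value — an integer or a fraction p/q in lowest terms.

29

Part I: total draws C(11,3) = 165; favorable C(7,3) = 35; P = 7/33; answer 7/33
Part II: Y1 = 7/33; threaded value p + q = 40; r = 14339; 14339 = 13 * 1103; sigma = (1 + 13) * (1 + 1103) = 14 * 1104 = 15456; answer 15456
Part III: Y2 = 15456; w = -12; cross terms: (-19*-4 - -12*-16)=-116, (-12*13 - -7*-4)=-184, (-7*-16 - -19*13)=359; twice the area = |59| = 59; area = 59/2; boundary points = 1 + 1 + 1 = 3; strictly interior points = area - boundary/2 + 1 = 29; answer 29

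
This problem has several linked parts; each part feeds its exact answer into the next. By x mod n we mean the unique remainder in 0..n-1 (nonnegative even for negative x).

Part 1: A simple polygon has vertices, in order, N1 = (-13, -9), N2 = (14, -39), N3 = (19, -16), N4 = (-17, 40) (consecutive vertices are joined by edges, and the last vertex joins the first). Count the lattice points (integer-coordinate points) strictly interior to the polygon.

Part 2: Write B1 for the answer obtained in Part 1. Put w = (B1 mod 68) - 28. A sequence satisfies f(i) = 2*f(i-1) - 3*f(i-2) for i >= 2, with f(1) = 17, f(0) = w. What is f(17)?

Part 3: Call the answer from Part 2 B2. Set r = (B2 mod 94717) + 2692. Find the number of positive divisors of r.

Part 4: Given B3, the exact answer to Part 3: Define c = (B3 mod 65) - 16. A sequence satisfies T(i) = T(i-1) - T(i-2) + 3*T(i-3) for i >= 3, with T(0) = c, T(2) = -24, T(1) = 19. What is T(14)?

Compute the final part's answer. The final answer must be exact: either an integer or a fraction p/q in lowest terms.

Part 1: cross terms: (-13*-39 - 14*-9)=633, (14*-16 - 19*-39)=517, (19*40 - -17*-16)=488, (-17*-9 - -13*40)=673; twice the area = |2311| = 2311; area = 2311/2; boundary points = 3 + 1 + 4 + 1 = 9; strictly interior points = area - boundary/2 + 1 = 1152; answer 1152
Part 2: B1 = 1152; w = 36; f(2) = 2*(17) - 3*(36) = -74; iterating: f(2)=-74, f(3)=-199, f(4)=-176, f(5)=245, f(6)=1018, f(7)=1301, f(8)=-452, f(9)=-4807, f(10)=-8258, f(11)=-2095, f(12)=20584, f(13)=47453, f(14)=33154, f(15)=-76051, f(16)=-251564, f(17)=-274975; answer -274975
Part 3: B2 = -274975; r = 11868; 11868 = 2^2 * 3 * 23 * 43; number of divisors = (2+1) * (1+1) * (1+1) * (1+1) = 24; answer 24
Part 4: B3 = 24; c = 8; T(3) = 1*(-24) - 1*(19) + 3*(8) = -19; iterating: T(3)=-19, T(4)=62, T(5)=9, T(6)=-110, T(7)=67, T(8)=204, T(9)=-193, T(10)=-196, T(11)=609, T(12)=226, T(13)=-971, T(14)=630; answer 630

630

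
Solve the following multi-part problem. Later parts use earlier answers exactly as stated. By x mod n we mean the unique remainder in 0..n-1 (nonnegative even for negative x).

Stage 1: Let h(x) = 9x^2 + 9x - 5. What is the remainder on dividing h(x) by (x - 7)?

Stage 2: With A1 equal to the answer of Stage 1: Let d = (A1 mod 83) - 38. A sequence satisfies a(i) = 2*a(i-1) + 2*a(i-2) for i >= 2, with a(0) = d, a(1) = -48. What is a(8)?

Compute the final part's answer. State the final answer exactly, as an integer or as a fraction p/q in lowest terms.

-67280

Stage 1: remainder = value at the root: 9*(7)^2 + 9*(7)^1 - 5 = (441) + (63) + (-5) = 499; answer 499
Stage 2: A1 = 499; d = -37; a(2) = 2*(-48) + 2*(-37) = -170; iterating: a(2)=-170, a(3)=-436, a(4)=-1212, a(5)=-3296, a(6)=-9016, a(7)=-24624, a(8)=-67280; answer -67280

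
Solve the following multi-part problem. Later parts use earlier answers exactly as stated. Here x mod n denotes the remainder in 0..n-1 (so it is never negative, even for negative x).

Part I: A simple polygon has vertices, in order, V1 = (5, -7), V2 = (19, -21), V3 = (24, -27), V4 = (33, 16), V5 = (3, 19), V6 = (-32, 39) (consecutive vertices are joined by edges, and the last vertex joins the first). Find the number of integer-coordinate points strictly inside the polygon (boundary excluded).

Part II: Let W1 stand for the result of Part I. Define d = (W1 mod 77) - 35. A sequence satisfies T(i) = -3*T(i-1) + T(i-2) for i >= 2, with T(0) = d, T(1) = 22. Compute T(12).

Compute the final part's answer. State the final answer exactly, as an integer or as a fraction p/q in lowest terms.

-5328325

Part I: cross terms: (5*-21 - 19*-7)=28, (19*-27 - 24*-21)=-9, (24*16 - 33*-27)=1275, (33*19 - 3*16)=579, (3*39 - -32*19)=725, (-32*-7 - 5*39)=29; twice the area = |2627| = 2627; area = 2627/2; boundary points = 14 + 1 + 1 + 3 + 5 + 1 = 25; strictly interior points = area - boundary/2 + 1 = 1302; answer 1302
Part II: W1 = 1302; d = 35; T(2) = -3*(22) + 1*(35) = -31; iterating: T(2)=-31, T(3)=115, T(4)=-376, T(5)=1243, T(6)=-4105, T(7)=13558, T(8)=-44779, T(9)=147895, T(10)=-488464, T(11)=1613287, T(12)=-5328325; answer -5328325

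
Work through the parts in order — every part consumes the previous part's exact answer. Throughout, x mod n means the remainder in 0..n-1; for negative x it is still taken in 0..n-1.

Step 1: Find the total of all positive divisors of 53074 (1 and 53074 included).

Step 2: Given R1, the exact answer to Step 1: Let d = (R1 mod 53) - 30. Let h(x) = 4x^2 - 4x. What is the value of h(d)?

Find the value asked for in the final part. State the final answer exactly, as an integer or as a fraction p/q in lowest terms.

624

Step 1: 53074 = 2 * 7 * 17 * 223; sigma = (1 + 2) * (1 + 7) * (1 + 17) * (1 + 223) = 3 * 8 * 18 * 224 = 96768; answer 96768
Step 2: R1 = 96768; d = 13; 4*(13)^2 - 4*(13)^1 = (676) + (-52) = 624; answer 624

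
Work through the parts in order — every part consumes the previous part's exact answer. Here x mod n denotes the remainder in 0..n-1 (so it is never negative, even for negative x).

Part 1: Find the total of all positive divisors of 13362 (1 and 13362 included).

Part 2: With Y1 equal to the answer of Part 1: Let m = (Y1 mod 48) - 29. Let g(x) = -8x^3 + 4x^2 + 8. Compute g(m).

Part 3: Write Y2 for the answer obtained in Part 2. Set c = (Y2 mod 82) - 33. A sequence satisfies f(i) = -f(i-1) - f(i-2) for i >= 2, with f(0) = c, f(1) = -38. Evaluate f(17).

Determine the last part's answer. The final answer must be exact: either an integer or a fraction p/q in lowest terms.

Part 1: 13362 = 2 * 3 * 17 * 131; sigma = (1 + 2) * (1 + 3) * (1 + 17) * (1 + 131) = 3 * 4 * 18 * 132 = 28512; answer 28512
Part 2: Y1 = 28512; m = -29; -8*(-29)^3 + 4*(-29)^2 + 8 = (195112) + (3364) + (8) = 198484; answer 198484
Part 3: Y2 = 198484; c = 11; f(2) = -1*(-38) - 1*(11) = 27; iterating: f(2)=27, f(3)=11, f(4)=-38, f(5)=27, f(6)=11, f(7)=-38, f(8)=27, f(9)=11, f(10)=-38, f(11)=27, f(12)=11, f(13)=-38, f(14)=27, f(15)=11, f(16)=-38, f(17)=27; answer 27

27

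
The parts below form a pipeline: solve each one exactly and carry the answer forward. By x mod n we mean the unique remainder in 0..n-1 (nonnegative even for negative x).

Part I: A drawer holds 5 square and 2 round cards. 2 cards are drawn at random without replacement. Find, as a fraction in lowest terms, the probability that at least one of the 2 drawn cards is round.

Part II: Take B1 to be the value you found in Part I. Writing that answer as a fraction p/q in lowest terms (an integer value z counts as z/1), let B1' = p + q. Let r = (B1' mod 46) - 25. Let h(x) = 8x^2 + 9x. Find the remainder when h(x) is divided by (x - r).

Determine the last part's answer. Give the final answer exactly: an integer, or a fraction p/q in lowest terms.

455

Part I: total draws C(7,2) = 21; complement C(5,2) = 10; favorable 21 - 10 = 11; P = 11/21; answer 11/21
Part II: B1 = 11/21; threaded value p + q = 32; r = 7; remainder = value at the root: 8*(7)^2 + 9*(7)^1 = (392) + (63) = 455; answer 455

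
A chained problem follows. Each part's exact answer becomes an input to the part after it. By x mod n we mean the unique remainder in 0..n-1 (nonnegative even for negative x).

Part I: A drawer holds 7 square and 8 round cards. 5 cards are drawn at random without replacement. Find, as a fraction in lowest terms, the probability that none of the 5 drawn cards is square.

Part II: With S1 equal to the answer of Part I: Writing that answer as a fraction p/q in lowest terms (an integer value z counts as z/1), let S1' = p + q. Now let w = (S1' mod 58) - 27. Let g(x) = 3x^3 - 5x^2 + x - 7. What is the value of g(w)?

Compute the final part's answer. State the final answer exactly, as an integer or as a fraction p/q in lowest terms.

109

Part I: total draws C(15,5) = 3003; favorable C(8,5) = 56; P = 8/429; answer 8/429
Part II: S1 = 8/429; threaded value p + q = 437; w = 4; 3*(4)^3 - 5*(4)^2 + 1*(4)^1 - 7 = (192) + (-80) + (4) + (-7) = 109; answer 109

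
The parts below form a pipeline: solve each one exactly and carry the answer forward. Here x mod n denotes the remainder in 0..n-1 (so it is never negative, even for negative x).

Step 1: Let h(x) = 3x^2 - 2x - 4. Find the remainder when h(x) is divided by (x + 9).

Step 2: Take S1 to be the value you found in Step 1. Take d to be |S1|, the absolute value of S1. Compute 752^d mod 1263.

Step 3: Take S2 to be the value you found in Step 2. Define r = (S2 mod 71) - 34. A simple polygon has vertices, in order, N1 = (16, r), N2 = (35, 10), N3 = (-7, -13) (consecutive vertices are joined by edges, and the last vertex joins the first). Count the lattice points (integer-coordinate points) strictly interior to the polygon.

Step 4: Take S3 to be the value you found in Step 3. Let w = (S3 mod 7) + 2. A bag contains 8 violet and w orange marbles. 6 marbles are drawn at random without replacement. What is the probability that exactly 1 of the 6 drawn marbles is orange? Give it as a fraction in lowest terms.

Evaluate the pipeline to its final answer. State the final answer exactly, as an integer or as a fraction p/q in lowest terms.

56/715

Step 1: remainder = value at the root: 3*(-9)^2 - 2*(-9)^1 - 4 = (243) + (18) + (-4) = 257; answer 257
Step 2: S1 = 257; d = 257; squarings mod 1263: 752^1=752, 752^2=943, 752^4=97, 752^8=568, 752^16=559, 752^32=520, 752^64=118, 752^128=31, 752^256=961; 752^257 = 752^1 * 752^256 = 236 (mod 1263); answer 236
Step 3: S2 = 236; r = -11; cross terms: (16*10 - 35*-11)=545, (35*-13 - -7*10)=-385, (-7*-11 - 16*-13)=285; twice the area = |445| = 445; area = 445/2; boundary points = 1 + 1 + 1 = 3; strictly interior points = area - boundary/2 + 1 = 222; answer 222
Step 4: S3 = 222; w = 7; total draws C(15,6) = 5005; favorable C(7,1)*C(8,5) = 392; P = 56/715; answer 56/715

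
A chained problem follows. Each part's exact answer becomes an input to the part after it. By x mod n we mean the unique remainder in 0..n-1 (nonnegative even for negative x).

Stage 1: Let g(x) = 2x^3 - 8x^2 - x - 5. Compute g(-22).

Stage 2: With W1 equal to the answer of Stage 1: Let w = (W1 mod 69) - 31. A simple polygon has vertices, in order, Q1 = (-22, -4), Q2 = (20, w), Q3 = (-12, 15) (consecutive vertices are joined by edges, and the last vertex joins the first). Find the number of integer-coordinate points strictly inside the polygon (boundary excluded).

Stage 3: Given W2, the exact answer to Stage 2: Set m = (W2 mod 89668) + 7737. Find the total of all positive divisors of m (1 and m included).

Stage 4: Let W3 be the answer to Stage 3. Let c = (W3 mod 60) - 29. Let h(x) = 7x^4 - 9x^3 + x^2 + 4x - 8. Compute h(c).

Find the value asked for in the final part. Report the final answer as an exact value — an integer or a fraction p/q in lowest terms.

5497

Stage 1: 2*(-22)^3 - 8*(-22)^2 - 1*(-22)^1 - 5 = (-21296) + (-3872) + (22) + (-5) = -25151; answer -25151
Stage 2: W1 = -25151; w = 3; cross terms: (-22*3 - 20*-4)=14, (20*15 - -12*3)=336, (-12*-4 - -22*15)=378; twice the area = |728| = 728; area = 364; boundary points = 7 + 4 + 1 = 12; strictly interior points = area - boundary/2 + 1 = 359; answer 359
Stage 3: W2 = 359; m = 8096; 8096 = 2^5 * 11 * 23; sigma = (1 + 2 + 4 + 8 + 16 + 32) * (1 + 11) * (1 + 23) = 63 * 12 * 24 = 18144; answer 18144
Stage 4: W3 = 18144; c = -5; 7*(-5)^4 - 9*(-5)^3 + 1*(-5)^2 + 4*(-5)^1 - 8 = (4375) + (1125) + (25) + (-20) + (-8) = 5497; answer 5497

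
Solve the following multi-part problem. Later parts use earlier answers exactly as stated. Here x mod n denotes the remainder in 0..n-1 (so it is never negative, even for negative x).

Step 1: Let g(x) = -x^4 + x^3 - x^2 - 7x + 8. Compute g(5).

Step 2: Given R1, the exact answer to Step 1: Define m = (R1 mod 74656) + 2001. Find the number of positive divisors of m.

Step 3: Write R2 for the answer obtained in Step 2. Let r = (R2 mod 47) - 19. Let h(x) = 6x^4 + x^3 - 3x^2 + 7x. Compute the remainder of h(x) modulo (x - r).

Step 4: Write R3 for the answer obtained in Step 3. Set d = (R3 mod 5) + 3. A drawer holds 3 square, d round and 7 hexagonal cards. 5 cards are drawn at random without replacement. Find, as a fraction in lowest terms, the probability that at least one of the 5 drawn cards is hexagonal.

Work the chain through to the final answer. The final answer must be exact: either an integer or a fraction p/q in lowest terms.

Step 1: -1*(5)^4 + 1*(5)^3 - 1*(5)^2 - 7*(5)^1 + 8 = (-625) + (125) + (-25) + (-35) + (8) = -552; answer -552
Step 2: R1 = -552; m = 76105; 76105 = 5 * 31 * 491; number of divisors = (1+1) * (1+1) * (1+1) = 8; answer 8
Step 3: R2 = 8; r = -11; remainder = value at the root: 6*(-11)^4 + 1*(-11)^3 - 3*(-11)^2 + 7*(-11)^1 = (87846) + (-1331) + (-363) + (-77) = 86075; answer 86075
Step 4: R3 = 86075; d = 3; total draws C(13,5) = 1287; complement C(6,5) = 6; favorable 1287 - 6 = 1281; P = 427/429; answer 427/429

427/429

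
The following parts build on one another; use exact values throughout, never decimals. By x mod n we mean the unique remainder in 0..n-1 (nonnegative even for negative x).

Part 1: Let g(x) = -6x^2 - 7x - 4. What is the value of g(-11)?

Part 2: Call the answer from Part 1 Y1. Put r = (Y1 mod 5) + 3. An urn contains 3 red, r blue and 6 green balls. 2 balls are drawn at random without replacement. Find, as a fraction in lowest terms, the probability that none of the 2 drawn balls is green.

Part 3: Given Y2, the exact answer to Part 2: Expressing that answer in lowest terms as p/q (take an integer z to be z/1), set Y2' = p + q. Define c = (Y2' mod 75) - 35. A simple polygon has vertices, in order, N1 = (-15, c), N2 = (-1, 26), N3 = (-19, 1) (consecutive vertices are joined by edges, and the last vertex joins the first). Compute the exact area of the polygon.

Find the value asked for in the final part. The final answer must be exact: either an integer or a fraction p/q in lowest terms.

Part 1: -6*(-11)^2 - 7*(-11)^1 - 4 = (-726) + (77) + (-4) = -653; answer -653
Part 2: Y1 = -653; r = 5; total draws C(14,2) = 91; favorable C(8,2) = 28; P = 4/13; answer 4/13
Part 3: Y2 = 4/13; threaded value p + q = 17; c = -18; cross terms: (-15*26 - -1*-18)=-408, (-1*1 - -19*26)=493, (-19*-18 - -15*1)=357; twice the area = |442| = 442; area = 221; answer 221

221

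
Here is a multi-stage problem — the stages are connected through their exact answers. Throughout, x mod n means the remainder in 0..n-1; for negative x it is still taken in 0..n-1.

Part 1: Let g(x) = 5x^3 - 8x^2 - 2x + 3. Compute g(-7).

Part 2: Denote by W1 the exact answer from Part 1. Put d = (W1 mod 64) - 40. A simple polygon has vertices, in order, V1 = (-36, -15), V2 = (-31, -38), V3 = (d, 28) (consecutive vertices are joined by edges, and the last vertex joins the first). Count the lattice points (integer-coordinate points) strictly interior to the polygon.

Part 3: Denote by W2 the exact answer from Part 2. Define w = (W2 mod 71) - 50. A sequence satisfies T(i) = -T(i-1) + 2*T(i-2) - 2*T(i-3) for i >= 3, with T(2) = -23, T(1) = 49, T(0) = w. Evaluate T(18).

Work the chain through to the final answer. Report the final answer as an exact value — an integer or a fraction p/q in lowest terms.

Part 1: 5*(-7)^3 - 8*(-7)^2 - 2*(-7)^1 + 3 = (-1715) + (-392) + (14) + (3) = -2090; answer -2090
Part 2: W1 = -2090; d = -18; cross terms: (-36*-38 - -31*-15)=903, (-31*28 - -18*-38)=-1552, (-18*-15 - -36*28)=1278; twice the area = |629| = 629; area = 629/2; boundary points = 1 + 1 + 1 = 3; strictly interior points = area - boundary/2 + 1 = 314; answer 314
Part 3: W2 = 314; w = -20; T(3) = -1*(-23) + 2*(49) - 2*(-20) = 161; iterating: T(3)=161, T(4)=-305, T(5)=673, T(6)=-1605, T(7)=3561, T(8)=-8117, T(9)=18449, T(10)=-41805, T(11)=94937, T(12)=-215445, T(13)=488929, T(14)=-1109693, T(15)=2518441, T(16)=-5715685, T(17)=12971953, T(18)=-29440205; answer -29440205

-29440205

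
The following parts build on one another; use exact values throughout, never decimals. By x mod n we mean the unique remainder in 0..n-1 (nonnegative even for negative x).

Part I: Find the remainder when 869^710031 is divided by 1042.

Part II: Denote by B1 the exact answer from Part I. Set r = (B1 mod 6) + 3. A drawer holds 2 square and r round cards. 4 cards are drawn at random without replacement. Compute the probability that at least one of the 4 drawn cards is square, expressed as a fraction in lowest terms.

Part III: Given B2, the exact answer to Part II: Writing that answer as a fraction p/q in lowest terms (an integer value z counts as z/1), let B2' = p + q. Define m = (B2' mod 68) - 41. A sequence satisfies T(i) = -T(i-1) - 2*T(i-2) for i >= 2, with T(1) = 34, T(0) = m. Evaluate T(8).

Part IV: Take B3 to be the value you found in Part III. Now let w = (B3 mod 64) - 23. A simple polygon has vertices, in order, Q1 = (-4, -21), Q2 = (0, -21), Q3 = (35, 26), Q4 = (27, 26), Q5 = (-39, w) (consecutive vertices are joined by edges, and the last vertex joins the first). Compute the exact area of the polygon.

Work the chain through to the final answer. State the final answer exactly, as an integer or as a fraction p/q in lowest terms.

3077/2

Part I: squarings mod 1042: 869^1=869, 869^2=753, 869^4=161, 869^8=913, 869^16=1011, 869^32=961, 869^64=309, 869^128=659, 869^256=809, 869^512=105, 869^1024=605, 869^2048=283, 869^4096=897, 869^8192=185, 869^16384=881, 869^32768=913, 869^65536=1011, 869^131072=961, 869^262144=309, 869^524288=659; 869^710031 = 869^1 * 869^2 * 869^4 * 869^8 * 869^128 * 869^256 * 869^1024 * 869^4096 * 869^16384 * 869^32768 * 869^131072 * 869^524288 = 167 (mod 1042); answer 167
Part II: B1 = 167; r = 8; total draws C(10,4) = 210; complement C(8,4) = 70; favorable 210 - 70 = 140; P = 2/3; answer 2/3
Part III: B2 = 2/3; threaded value p + q = 5; m = -36; T(2) = -1*(34) - 2*(-36) = 38; iterating: T(2)=38, T(3)=-106, T(4)=30, T(5)=182, T(6)=-242, T(7)=-122, T(8)=606; answer 606
Part IV: B3 = 606; w = 7; cross terms: (-4*-21 - 0*-21)=84, (0*26 - 35*-21)=735, (35*26 - 27*26)=208, (27*7 - -39*26)=1203, (-39*-21 - -4*7)=847; twice the area = |3077| = 3077; area = 3077/2; answer 3077/2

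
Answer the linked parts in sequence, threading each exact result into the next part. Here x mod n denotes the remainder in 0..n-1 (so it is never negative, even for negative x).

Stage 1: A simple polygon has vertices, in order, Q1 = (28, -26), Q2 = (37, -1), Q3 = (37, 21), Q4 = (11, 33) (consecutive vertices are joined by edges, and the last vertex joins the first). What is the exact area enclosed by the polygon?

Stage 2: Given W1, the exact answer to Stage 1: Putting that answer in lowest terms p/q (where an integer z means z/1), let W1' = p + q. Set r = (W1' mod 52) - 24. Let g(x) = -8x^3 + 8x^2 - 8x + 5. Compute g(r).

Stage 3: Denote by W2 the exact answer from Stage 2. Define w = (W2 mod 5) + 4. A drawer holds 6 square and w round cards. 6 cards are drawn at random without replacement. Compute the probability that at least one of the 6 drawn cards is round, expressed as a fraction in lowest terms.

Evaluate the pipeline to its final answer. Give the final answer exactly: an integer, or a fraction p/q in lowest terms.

Stage 1: cross terms: (28*-1 - 37*-26)=934, (37*21 - 37*-1)=814, (37*33 - 11*21)=990, (11*-26 - 28*33)=-1210; twice the area = |1528| = 1528; area = 764; answer 764
Stage 2: W1 = 764; threaded value p + q = 765; r = 13; -8*(13)^3 + 8*(13)^2 - 8*(13)^1 + 5 = (-17576) + (1352) + (-104) + (5) = -16323; answer -16323
Stage 3: W2 = -16323; w = 6; total draws C(12,6) = 924; complement C(6,6) = 1; favorable 924 - 1 = 923; P = 923/924; answer 923/924

923/924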